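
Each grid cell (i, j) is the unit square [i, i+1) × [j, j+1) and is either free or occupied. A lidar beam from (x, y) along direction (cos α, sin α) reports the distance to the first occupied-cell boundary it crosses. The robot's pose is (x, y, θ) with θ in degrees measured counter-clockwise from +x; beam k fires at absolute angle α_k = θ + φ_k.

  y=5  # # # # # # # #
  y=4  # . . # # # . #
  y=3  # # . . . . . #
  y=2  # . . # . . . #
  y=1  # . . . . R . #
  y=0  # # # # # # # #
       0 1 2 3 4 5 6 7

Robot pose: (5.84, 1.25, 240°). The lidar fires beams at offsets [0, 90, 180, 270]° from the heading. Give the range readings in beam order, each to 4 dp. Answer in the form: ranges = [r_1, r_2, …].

ranges = [0.2887, 0.5000, 2.3200, 2.1246]

beam 1: φ=0°, α=240°
  cosα=-0.5000 sinα=-0.8660 | (5,1) | tMaxX 1.6800 tMaxY 0.2887 | tΔX 2.0000 tΔY 1.1547
    t=0.2887 [y] (5,0) — stop
  → r_1 = 0.2887
beam 2: φ=90°, α=330°
  cosα=0.8660 sinα=-0.5000 | (5,1) | tMaxX 0.1848 tMaxY 0.5000 | tΔX 1.1547 tΔY 2.0000
    t=0.1848 [x] (6,1)
    t=0.5000 [y] (6,0) — stop
  → r_2 = 0.5000
beam 3: φ=180°, α=60°
  cosα=0.5000 sinα=0.8660 | (5,1) | tMaxX 0.3200 tMaxY 0.8660 | tΔX 2.0000 tΔY 1.1547
    t=0.3200 [x] (6,1)
    t=0.8660 [y] (6,2)
    t=2.0207 [y] (6,3)
    t=2.3200 [x] (7,3) — stop
  → r_3 = 2.3200
beam 4: φ=270°, α=150°
  cosα=-0.8660 sinα=0.5000 | (5,1) | tMaxX 0.9699 tMaxY 1.5000 | tΔX 1.1547 tΔY 2.0000
    t=0.9699 [x] (4,1)
    t=1.5000 [y] (4,2)
    t=2.1246 [x] (3,2) — stop
  → r_4 = 2.1246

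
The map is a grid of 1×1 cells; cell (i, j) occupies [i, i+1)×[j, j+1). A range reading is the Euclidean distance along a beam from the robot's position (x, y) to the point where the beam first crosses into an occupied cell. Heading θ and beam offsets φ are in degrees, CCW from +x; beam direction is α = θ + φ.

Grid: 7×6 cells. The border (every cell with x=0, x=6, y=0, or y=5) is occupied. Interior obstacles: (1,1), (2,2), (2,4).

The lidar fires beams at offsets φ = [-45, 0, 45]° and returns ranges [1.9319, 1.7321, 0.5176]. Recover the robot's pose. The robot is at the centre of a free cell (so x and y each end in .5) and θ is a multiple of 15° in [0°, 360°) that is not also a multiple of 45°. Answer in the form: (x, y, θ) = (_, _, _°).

Enumerate (i+0.5, j+0.5, θ) over the 17 free cells and 16 admissible headings. For each, cast all 3 beams and compare to the given ranges.
  (4.5, 3.5, 15°): beam 1 = 1.7321 ≠ 1.9319 ✗
  (4.5, 4.5, 285°): beam 1 = 4.0415 ≠ 1.9319 ✗
  (1.5, 3.5, 60°): beam 1 = 4.6587 ≠ 1.9319 ✗
  (2.5, 3.5, 150°): beam 1 = 0.5176 ≠ 1.9319 ✗
  …
  (1.5, 4.5, 300°): r_1=1.9319, r_2=1.7321, r_3=0.5176 — all match ✓
Unique over the lattice → pose = (1.5, 4.5, 300°).

(x, y, θ) = (1.5, 4.5, 300°)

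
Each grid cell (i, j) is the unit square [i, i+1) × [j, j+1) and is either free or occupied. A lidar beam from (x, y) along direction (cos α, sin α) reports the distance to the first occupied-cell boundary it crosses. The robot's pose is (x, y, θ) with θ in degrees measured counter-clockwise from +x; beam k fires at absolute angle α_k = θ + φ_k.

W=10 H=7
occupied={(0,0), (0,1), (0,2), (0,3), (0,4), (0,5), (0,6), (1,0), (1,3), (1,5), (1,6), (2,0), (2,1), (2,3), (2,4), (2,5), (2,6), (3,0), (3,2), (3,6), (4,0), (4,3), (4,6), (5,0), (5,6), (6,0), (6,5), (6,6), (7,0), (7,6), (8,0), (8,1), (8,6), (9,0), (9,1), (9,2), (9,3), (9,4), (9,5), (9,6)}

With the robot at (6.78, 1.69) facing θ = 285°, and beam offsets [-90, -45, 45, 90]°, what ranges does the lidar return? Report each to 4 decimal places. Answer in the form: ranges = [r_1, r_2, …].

beam 1: φ=-90°, α=195°
  direction (-0.9659, -0.2588); cell (6,1); t to first gridline: x 0.8075, y 2.6660 (then +1.0353 / +3.8637)
    (5,1) via x @ 0.8075
    (4,1) via x @ 1.8428
    (4,0) via y @ 2.6660  # hit
  → r_1 = 2.6660
beam 2: φ=-45°, α=240°
  direction (-0.5000, -0.8660); cell (6,1); t to first gridline: x 1.5600, y 0.7967 (then +2.0000 / +1.1547)
    (6,0) via y @ 0.7967  # hit
  → r_2 = 0.7967
beam 3: φ=45°, α=330°
  direction (0.8660, -0.5000); cell (6,1); t to first gridline: x 0.2540, y 1.3800 (then +1.1547 / +2.0000)
    (7,1) via x @ 0.2540
    (7,0) via y @ 1.3800  # hit
  → r_3 = 1.3800
beam 4: φ=90°, α=15°
  direction (0.9659, 0.2588); cell (6,1); t to first gridline: x 0.2278, y 1.1977 (then +1.0353 / +3.8637)
    (7,1) via x @ 0.2278
    (7,2) via y @ 1.1977
    (8,2) via x @ 1.2630
    (9,2) via x @ 2.2983  # hit
  → r_4 = 2.2983

ranges = [2.6660, 0.7967, 1.3800, 2.2983]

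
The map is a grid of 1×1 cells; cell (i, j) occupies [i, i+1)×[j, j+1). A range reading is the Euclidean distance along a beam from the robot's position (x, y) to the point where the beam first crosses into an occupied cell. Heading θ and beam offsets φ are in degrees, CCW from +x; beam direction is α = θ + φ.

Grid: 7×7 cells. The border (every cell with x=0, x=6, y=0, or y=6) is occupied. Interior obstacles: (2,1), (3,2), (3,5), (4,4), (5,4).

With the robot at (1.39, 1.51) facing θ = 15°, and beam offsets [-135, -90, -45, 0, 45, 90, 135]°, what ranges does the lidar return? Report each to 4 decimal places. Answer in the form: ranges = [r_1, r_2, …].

ranges = [0.5889, 0.5280, 0.7044, 0.6315, 4.0299, 1.5068, 0.4503]

beam 1: φ=-135°, α=240°
  cosα=-0.5000 sinα=-0.8660 | (1,1) | tMaxX 0.7800 tMaxY 0.5889 | tΔX 2.0000 tΔY 1.1547
    t=0.5889 [y] (1,0) — stop
  → r_1 = 0.5889
beam 2: φ=-90°, α=285°
  cosα=0.2588 sinα=-0.9659 | (1,1) | tMaxX 2.3569 tMaxY 0.5280 | tΔX 3.8637 tΔY 1.0353
    t=0.5280 [y] (1,0) — stop
  → r_2 = 0.5280
beam 3: φ=-45°, α=330°
  cosα=0.8660 sinα=-0.5000 | (1,1) | tMaxX 0.7044 tMaxY 1.0200 | tΔX 1.1547 tΔY 2.0000
    t=0.7044 [x] (2,1) — stop
  → r_3 = 0.7044
beam 4: φ=0°, α=15°
  cosα=0.9659 sinα=0.2588 | (1,1) | tMaxX 0.6315 tMaxY 1.8932 | tΔX 1.0353 tΔY 3.8637
    t=0.6315 [x] (2,1) — stop
  → r_4 = 0.6315
beam 5: φ=45°, α=60°
  cosα=0.5000 sinα=0.8660 | (1,1) | tMaxX 1.2200 tMaxY 0.5658 | tΔX 2.0000 tΔY 1.1547
    t=0.5658 [y] (1,2)
    t=1.2200 [x] (2,2)
    t=1.7205 [y] (2,3)
    t=2.8752 [y] (2,4)
    t=3.2200 [x] (3,4)
    t=4.0299 [y] (3,5) — stop
  → r_5 = 4.0299
beam 6: φ=90°, α=105°
  cosα=-0.2588 sinα=0.9659 | (1,1) | tMaxX 1.5068 tMaxY 0.5073 | tΔX 3.8637 tΔY 1.0353
    t=0.5073 [y] (1,2)
    t=1.5068 [x] (0,2) — stop
  → r_6 = 1.5068
beam 7: φ=135°, α=150°
  cosα=-0.8660 sinα=0.5000 | (1,1) | tMaxX 0.4503 tMaxY 0.9800 | tΔX 1.1547 tΔY 2.0000
    t=0.4503 [x] (0,1) — stop
  → r_7 = 0.4503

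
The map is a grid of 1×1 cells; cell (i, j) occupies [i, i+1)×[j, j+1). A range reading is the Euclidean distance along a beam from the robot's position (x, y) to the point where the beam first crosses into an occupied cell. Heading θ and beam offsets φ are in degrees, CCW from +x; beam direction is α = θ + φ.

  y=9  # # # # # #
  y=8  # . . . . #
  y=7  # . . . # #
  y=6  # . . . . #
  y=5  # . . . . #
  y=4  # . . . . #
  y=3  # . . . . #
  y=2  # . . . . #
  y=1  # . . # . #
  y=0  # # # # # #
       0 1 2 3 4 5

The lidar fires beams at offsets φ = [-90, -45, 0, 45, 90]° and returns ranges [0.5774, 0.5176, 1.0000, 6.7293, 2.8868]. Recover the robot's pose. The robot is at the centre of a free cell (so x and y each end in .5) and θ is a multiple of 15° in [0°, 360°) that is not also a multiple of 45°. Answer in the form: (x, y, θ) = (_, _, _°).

(x, y, θ) = (1.5, 8.5, 240°)

Candidates: 30 free-cell centres × 16 headings = 480 poses. Raycast each; keep the one whose scan matches to 4 dp.
  (2.5, 8.5, 60°): beam 1 = 1.7321 ≠ 0.5774 ✗
  (1.5, 2.5, 165°): beam 1 = 6.7293 ≠ 0.5774 ✗
  (2.5, 5.5, 150°): beam 1 = 4.0415 ≠ 0.5774 ✗
  (4.5, 8.5, 105°): beam 1 = 0.5176 ≠ 0.5774 ✗
  …
  (1.5, 8.5, 240°): r_1=0.5774, r_2=0.5176, r_3=1.0000, r_4=6.7293, r_5=2.8868 — all match ✓
Unique over the lattice → pose = (1.5, 8.5, 240°).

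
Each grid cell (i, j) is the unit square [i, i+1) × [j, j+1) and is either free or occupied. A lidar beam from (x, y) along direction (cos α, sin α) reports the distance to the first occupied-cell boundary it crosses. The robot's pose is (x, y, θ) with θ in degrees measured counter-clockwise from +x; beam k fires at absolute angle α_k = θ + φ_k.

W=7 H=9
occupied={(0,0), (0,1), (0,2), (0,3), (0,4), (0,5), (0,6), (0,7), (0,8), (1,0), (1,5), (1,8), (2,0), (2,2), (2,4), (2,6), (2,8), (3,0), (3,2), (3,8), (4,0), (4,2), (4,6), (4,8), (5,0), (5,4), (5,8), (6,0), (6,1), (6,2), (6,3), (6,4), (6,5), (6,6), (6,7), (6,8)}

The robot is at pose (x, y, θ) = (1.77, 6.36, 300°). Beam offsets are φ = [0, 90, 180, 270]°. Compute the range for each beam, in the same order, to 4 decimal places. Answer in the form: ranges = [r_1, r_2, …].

ranges = [0.4157, 0.2656, 1.5400, 0.7200]

beam 1: φ=0°, α=300°
  dir = (cos 300°, sin 300°) = (0.5000, -0.8660); from cell (1,6)
  next x-line at t=0.4600, next y-line at t=0.4157; Δt_x=2.0000, Δt_y=1.1547
    y: enter (1,5) at t=0.4157 ← occupied
  → r_1 = 0.4157
beam 2: φ=90°, α=30°
  dir = (cos 30°, sin 30°) = (0.8660, 0.5000); from cell (1,6)
  next x-line at t=0.2656, next y-line at t=1.2800; Δt_x=1.1547, Δt_y=2.0000
    x: enter (2,6) at t=0.2656 ← occupied
  → r_2 = 0.2656
beam 3: φ=180°, α=120°
  dir = (cos 120°, sin 120°) = (-0.5000, 0.8660); from cell (1,6)
  next x-line at t=1.5400, next y-line at t=0.7390; Δt_x=2.0000, Δt_y=1.1547
    y: enter (1,7) at t=0.7390
    x: enter (0,7) at t=1.5400 ← occupied
  → r_3 = 1.5400
beam 4: φ=270°, α=210°
  dir = (cos 210°, sin 210°) = (-0.8660, -0.5000); from cell (1,6)
  next x-line at t=0.8891, next y-line at t=0.7200; Δt_x=1.1547, Δt_y=2.0000
    y: enter (1,5) at t=0.7200 ← occupied
  → r_4 = 0.7200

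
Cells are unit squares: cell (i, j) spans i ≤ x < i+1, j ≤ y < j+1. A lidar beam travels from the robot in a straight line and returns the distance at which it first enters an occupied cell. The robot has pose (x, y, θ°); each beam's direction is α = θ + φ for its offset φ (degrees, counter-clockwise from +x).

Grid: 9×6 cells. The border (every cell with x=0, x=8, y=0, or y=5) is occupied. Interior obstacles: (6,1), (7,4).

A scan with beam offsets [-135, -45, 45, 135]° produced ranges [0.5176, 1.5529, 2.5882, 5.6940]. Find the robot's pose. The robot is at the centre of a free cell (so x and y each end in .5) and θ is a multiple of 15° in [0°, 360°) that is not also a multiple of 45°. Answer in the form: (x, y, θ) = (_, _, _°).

(x, y, θ) = (6.5, 2.5, 60°)

Candidates: 26 free-cell centres × 16 headings = 416 poses. Raycast each; keep the one whose scan matches to 4 dp.
  (1.5, 4.5, 210°): beam 2 = 0.5176 ≠ 1.5529 ✗
  (3.5, 1.5, 195°): beam 1 = 4.0415 ≠ 0.5176 ✗
  (2.5, 3.5, 330°): beam 1 = 1.5529 ≠ 0.5176 ✗
  (6.5, 4.5, 210°): beam 2 = 1.9319 ≠ 1.5529 ✗
  …
  (6.5, 2.5, 60°): r_1=0.5176, r_2=1.5529, r_3=2.5882, r_4=5.6940 — all match ✓
No second candidate reproduces the full scan.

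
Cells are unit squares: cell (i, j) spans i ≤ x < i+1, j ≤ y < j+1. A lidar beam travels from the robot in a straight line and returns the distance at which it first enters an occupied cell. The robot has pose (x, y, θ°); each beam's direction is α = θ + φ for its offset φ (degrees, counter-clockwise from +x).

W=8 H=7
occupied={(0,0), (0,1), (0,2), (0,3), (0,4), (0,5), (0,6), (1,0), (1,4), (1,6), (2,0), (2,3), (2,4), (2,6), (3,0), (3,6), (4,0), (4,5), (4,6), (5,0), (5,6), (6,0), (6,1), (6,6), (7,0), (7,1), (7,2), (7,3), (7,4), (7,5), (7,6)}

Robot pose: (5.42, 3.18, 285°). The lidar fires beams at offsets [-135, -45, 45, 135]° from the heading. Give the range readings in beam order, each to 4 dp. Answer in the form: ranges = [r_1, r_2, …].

ranges = [2.7944, 2.5172, 1.8244, 3.1600]

beam 1: φ=-135°, α=150°
  cosα=-0.8660 sinα=0.5000 | (5,3) | tMaxX 0.4850 tMaxY 1.6400 | tΔX 1.1547 tΔY 2.0000
    t=0.4850 [x] (4,3)
    t=1.6397 [x] (3,3)
    t=1.6400 [y] (3,4)
    t=2.7944 [x] (2,4) — stop
  → r_1 = 2.7944
beam 2: φ=-45°, α=240°
  cosα=-0.5000 sinα=-0.8660 | (5,3) | tMaxX 0.8400 tMaxY 0.2078 | tΔX 2.0000 tΔY 1.1547
    t=0.2078 [y] (5,2)
    t=0.8400 [x] (4,2)
    t=1.3625 [y] (4,1)
    t=2.5172 [y] (4,0) — stop
  → r_2 = 2.5172
beam 3: φ=45°, α=330°
  cosα=0.8660 sinα=-0.5000 | (5,3) | tMaxX 0.6697 tMaxY 0.3600 | tΔX 1.1547 tΔY 2.0000
    t=0.3600 [y] (5,2)
    t=0.6697 [x] (6,2)
    t=1.8244 [x] (7,2) — stop
  → r_3 = 1.8244
beam 4: φ=135°, α=60°
  cosα=0.5000 sinα=0.8660 | (5,3) | tMaxX 1.1600 tMaxY 0.9469 | tΔX 2.0000 tΔY 1.1547
    t=0.9469 [y] (5,4)
    t=1.1600 [x] (6,4)
    t=2.1016 [y] (6,5)
    t=3.1600 [x] (7,5) — stop
  → r_4 = 3.1600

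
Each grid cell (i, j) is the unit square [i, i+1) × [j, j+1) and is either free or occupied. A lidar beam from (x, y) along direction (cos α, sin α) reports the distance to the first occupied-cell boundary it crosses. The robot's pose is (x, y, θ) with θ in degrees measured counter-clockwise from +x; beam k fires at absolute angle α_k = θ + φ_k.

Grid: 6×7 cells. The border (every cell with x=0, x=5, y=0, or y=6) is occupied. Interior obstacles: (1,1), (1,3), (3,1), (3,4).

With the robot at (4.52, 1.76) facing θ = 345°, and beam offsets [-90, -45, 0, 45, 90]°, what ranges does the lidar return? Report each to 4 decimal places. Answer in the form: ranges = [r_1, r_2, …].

beam 1: φ=-90°, α=255°
  dir = (cos 255°, sin 255°) = (-0.2588, -0.9659); from cell (4,1)
  next x-line at t=2.0091, next y-line at t=0.7868; Δt_x=3.8637, Δt_y=1.0353
    y: enter (4,0) at t=0.7868 ← occupied
  → r_1 = 0.7868
beam 2: φ=-45°, α=300°
  dir = (cos 300°, sin 300°) = (0.5000, -0.8660); from cell (4,1)
  next x-line at t=0.9600, next y-line at t=0.8776; Δt_x=2.0000, Δt_y=1.1547
    y: enter (4,0) at t=0.8776 ← occupied
  → r_2 = 0.8776
beam 3: φ=0°, α=345°
  dir = (cos 345°, sin 345°) = (0.9659, -0.2588); from cell (4,1)
  next x-line at t=0.4969, next y-line at t=2.9364; Δt_x=1.0353, Δt_y=3.8637
    x: enter (5,1) at t=0.4969 ← occupied
  → r_3 = 0.4969
beam 4: φ=45°, α=30°
  dir = (cos 30°, sin 30°) = (0.8660, 0.5000); from cell (4,1)
  next x-line at t=0.5543, next y-line at t=0.4800; Δt_x=1.1547, Δt_y=2.0000
    y: enter (4,2) at t=0.4800
    x: enter (5,2) at t=0.5543 ← occupied
  → r_4 = 0.5543
beam 5: φ=90°, α=75°
  dir = (cos 75°, sin 75°) = (0.2588, 0.9659); from cell (4,1)
  next x-line at t=1.8546, next y-line at t=0.2485; Δt_x=3.8637, Δt_y=1.0353
    y: enter (4,2) at t=0.2485
    y: enter (4,3) at t=1.2837
    x: enter (5,3) at t=1.8546 ← occupied
  → r_5 = 1.8546

ranges = [0.7868, 0.8776, 0.4969, 0.5543, 1.8546]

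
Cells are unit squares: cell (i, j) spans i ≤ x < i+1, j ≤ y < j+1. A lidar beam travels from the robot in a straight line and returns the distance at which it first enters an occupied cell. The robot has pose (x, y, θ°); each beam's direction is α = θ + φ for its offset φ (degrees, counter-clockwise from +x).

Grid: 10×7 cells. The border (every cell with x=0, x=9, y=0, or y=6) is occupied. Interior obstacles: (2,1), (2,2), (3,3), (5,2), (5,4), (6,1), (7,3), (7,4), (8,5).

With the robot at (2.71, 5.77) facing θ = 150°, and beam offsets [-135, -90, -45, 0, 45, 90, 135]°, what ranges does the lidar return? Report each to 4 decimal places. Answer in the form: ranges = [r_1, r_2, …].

ranges = [0.8887, 0.2656, 0.2381, 0.4600, 1.7703, 3.4200, 1.8324]

beam 1: φ=-135°, α=15°
  d=(0.9659,0.2588)  start (2,5)  tX=0.3002 tY=0.8887  stride 1/|dx|=1.0353 1/|dy|=3.8637
    cross x-line → (3,5), t=0.3002
    cross y-line → (3,6), t=0.8887 (wall)
  → r_1 = 0.8887
beam 2: φ=-90°, α=60°
  d=(0.5000,0.8660)  start (2,5)  tX=0.5800 tY=0.2656  stride 1/|dx|=2.0000 1/|dy|=1.1547
    cross y-line → (2,6), t=0.2656 (wall)
  → r_2 = 0.2656
beam 3: φ=-45°, α=105°
  d=(-0.2588,0.9659)  start (2,5)  tX=2.7432 tY=0.2381  stride 1/|dx|=3.8637 1/|dy|=1.0353
    cross y-line → (2,6), t=0.2381 (wall)
  → r_3 = 0.2381
beam 4: φ=0°, α=150°
  d=(-0.8660,0.5000)  start (2,5)  tX=0.8198 tY=0.4600  stride 1/|dx|=1.1547 1/|dy|=2.0000
    cross y-line → (2,6), t=0.4600 (wall)
  → r_4 = 0.4600
beam 5: φ=45°, α=195°
  d=(-0.9659,-0.2588)  start (2,5)  tX=0.7350 tY=2.9751  stride 1/|dx|=1.0353 1/|dy|=3.8637
    cross x-line → (1,5), t=0.7350
    cross x-line → (0,5), t=1.7703 (wall)
  → r_5 = 1.7703
beam 6: φ=90°, α=240°
  d=(-0.5000,-0.8660)  start (2,5)  tX=1.4200 tY=0.8891  stride 1/|dx|=2.0000 1/|dy|=1.1547
    cross y-line → (2,4), t=0.8891
    cross x-line → (1,4), t=1.4200
    cross y-line → (1,3), t=2.0438
    cross y-line → (1,2), t=3.1985
    cross x-line → (0,2), t=3.4200 (wall)
  → r_6 = 3.4200
beam 7: φ=135°, α=285°
  d=(0.2588,-0.9659)  start (2,5)  tX=1.1205 tY=0.7972  stride 1/|dx|=3.8637 1/|dy|=1.0353
    cross y-line → (2,4), t=0.7972
    cross x-line → (3,4), t=1.1205
    cross y-line → (3,3), t=1.8324 (wall)
  → r_7 = 1.8324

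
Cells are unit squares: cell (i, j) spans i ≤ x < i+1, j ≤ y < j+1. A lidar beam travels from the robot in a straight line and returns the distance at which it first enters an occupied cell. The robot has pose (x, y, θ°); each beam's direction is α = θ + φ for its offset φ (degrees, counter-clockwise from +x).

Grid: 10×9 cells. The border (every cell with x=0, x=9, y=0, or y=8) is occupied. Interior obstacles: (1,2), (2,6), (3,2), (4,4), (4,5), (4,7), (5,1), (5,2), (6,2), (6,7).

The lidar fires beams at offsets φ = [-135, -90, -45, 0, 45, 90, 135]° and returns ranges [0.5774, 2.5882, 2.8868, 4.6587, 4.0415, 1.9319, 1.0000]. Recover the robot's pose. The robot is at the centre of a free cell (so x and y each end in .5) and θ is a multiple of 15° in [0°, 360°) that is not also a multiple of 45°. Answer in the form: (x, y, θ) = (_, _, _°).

(x, y, θ) = (6.5, 3.5, 75°)

Candidates: 46 free-cell centres × 16 headings = 736 poses. Raycast each; keep the one whose scan matches to 4 dp.
  (5.5, 7.5, 150°): beam 1 = 0.5176 ≠ 0.5774 ✗
  (6.5, 3.5, 330°): beam 1 = 2.5882 ≠ 0.5774 ✗
  (4.5, 1.5, 255°): beam 1 = 1.0000 ≠ 0.5774 ✗
  …
  (6.5, 3.5, 75°): r_1=0.5774, r_2=2.5882, r_3=2.8868, r_4=4.6587, r_5=4.0415, r_6=1.9319, r_7=1.0000 — all match ✓
No second candidate reproduces the full scan.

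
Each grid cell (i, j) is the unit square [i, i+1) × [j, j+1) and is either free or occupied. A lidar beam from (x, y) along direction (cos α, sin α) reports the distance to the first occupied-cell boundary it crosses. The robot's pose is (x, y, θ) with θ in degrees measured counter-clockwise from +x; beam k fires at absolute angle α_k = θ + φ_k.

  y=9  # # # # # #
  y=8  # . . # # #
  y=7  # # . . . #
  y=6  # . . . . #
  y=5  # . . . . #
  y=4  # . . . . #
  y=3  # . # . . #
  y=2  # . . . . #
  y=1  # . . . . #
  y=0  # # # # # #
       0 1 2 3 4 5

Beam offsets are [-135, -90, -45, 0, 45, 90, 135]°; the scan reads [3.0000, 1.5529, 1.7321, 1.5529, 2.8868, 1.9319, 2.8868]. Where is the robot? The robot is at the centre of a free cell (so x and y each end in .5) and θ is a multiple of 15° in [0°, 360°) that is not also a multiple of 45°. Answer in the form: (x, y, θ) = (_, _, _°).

(x, y, θ) = (3.5, 6.5, 75°)

Candidates: 28 free-cell centres × 16 headings = 448 poses. Raycast each; keep the one whose scan matches to 4 dp.
  (1.5, 8.5, 15°): beam 1 = 0.5774 ≠ 3.0000 ✗
  (4.5, 3.5, 165°): beam 1 = 0.5774 ≠ 3.0000 ✗
  (4.5, 3.5, 60°): beam 1 = 1.9319 ≠ 3.0000 ✗
  (3.5, 4.5, 285°): beam 1 = 2.8868 ≠ 3.0000 ✗
  …
  (3.5, 6.5, 75°): r_1=3.0000, r_2=1.5529, r_3=1.7321, r_4=1.5529, r_5=2.8868, r_6=1.9319, r_7=2.8868 — all match ✓
Unique over the lattice → pose = (3.5, 6.5, 75°).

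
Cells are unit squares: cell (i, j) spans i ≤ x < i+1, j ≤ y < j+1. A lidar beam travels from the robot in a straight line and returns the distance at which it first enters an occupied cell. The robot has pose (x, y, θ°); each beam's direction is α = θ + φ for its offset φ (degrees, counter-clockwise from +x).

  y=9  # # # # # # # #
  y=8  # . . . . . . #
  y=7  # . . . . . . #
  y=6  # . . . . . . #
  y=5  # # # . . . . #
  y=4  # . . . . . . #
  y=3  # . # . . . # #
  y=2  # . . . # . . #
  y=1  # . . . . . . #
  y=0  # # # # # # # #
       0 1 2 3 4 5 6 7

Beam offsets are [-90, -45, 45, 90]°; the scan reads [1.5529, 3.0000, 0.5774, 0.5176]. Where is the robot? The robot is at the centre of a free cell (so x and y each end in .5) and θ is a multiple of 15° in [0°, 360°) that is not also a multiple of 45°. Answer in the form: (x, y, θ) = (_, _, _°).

(x, y, θ) = (2.5, 2.5, 15°)

Enumerate (i+0.5, j+0.5, θ) over the 43 free cells and 16 admissible headings. For each, cast all 4 beams and compare to the given ranges.
  (6.5, 7.5, 60°): beam 1 = 0.5774 ≠ 1.5529 ✗
  (6.5, 5.5, 150°): beam 1 = 1.0000 ≠ 1.5529 ✗
  (4.5, 8.5, 120°): beam 1 = 1.0000 ≠ 1.5529 ✗
  (5.5, 5.5, 75°): beam 2 = 1.7321 ≠ 3.0000 ✗
  (1.5, 2.5, 195°): beam 1 = 1.9319 ≠ 1.5529 ✗
  …
  (2.5, 2.5, 15°): r_1=1.5529, r_2=3.0000, r_3=0.5774, r_4=0.5176 — all match ✓
Only this pose fits every beam.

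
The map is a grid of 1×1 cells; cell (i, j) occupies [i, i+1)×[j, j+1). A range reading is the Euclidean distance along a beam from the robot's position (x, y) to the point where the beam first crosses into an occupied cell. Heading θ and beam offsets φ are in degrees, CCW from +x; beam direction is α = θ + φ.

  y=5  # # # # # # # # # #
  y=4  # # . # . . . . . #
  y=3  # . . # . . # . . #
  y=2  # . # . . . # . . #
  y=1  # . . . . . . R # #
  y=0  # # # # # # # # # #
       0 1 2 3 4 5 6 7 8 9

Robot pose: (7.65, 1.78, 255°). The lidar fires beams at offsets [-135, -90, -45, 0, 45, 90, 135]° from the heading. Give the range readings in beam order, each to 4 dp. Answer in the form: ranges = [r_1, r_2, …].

ranges = [1.3000, 0.8500, 1.5600, 0.8075, 0.7000, 0.3623, 0.4041]

beam 1: φ=-135°, α=120°
  d=(-0.5000,0.8660)  start (7,1)  tX=1.3000 tY=0.2540  stride 1/|dx|=2.0000 1/|dy|=1.1547
    cross y-line → (7,2), t=0.2540
    cross x-line → (6,2), t=1.3000 (wall)
  → r_1 = 1.3000
beam 2: φ=-90°, α=165°
  d=(-0.9659,0.2588)  start (7,1)  tX=0.6729 tY=0.8500  stride 1/|dx|=1.0353 1/|dy|=3.8637
    cross x-line → (6,1), t=0.6729
    cross y-line → (6,2), t=0.8500 (wall)
  → r_2 = 0.8500
beam 3: φ=-45°, α=210°
  d=(-0.8660,-0.5000)  start (7,1)  tX=0.7506 tY=1.5600  stride 1/|dx|=1.1547 1/|dy|=2.0000
    cross x-line → (6,1), t=0.7506
    cross y-line → (6,0), t=1.5600 (wall)
  → r_3 = 1.5600
beam 4: φ=0°, α=255°
  d=(-0.2588,-0.9659)  start (7,1)  tX=2.5114 tY=0.8075  stride 1/|dx|=3.8637 1/|dy|=1.0353
    cross y-line → (7,0), t=0.8075 (wall)
  → r_4 = 0.8075
beam 5: φ=45°, α=300°
  d=(0.5000,-0.8660)  start (7,1)  tX=0.7000 tY=0.9007  stride 1/|dx|=2.0000 1/|dy|=1.1547
    cross x-line → (8,1), t=0.7000 (wall)
  → r_5 = 0.7000
beam 6: φ=90°, α=345°
  d=(0.9659,-0.2588)  start (7,1)  tX=0.3623 tY=3.0137  stride 1/|dx|=1.0353 1/|dy|=3.8637
    cross x-line → (8,1), t=0.3623 (wall)
  → r_6 = 0.3623
beam 7: φ=135°, α=30°
  d=(0.8660,0.5000)  start (7,1)  tX=0.4041 tY=0.4400  stride 1/|dx|=1.1547 1/|dy|=2.0000
    cross x-line → (8,1), t=0.4041 (wall)
  → r_7 = 0.4041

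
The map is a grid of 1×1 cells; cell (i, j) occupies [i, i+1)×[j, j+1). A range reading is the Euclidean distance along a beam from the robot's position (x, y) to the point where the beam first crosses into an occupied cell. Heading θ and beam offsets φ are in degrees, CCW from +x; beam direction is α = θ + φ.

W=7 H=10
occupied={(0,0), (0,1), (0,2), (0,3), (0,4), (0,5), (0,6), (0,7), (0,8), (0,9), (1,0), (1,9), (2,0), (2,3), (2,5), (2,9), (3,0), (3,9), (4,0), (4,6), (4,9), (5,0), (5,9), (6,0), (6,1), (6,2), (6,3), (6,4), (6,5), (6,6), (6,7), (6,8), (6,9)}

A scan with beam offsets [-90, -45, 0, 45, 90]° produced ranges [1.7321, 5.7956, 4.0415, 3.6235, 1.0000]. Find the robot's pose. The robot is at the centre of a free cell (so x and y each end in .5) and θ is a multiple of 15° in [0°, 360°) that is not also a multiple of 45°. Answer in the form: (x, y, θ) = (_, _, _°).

Candidates: 37 free-cell centres × 16 headings = 592 poses. Raycast each; keep the one whose scan matches to 4 dp.
  (4.5, 8.5, 75°): beam 1 = 1.5529 ≠ 1.7321 ✗
  (2.5, 6.5, 330°): beam 1 = 0.5774 ≠ 1.7321 ✗
  (5.5, 6.5, 165°): beam 1 = 1.9319 ≠ 1.7321 ✗
  …
  (4.5, 1.5, 120°): r_1=1.7321, r_2=5.7956, r_3=4.0415, r_4=3.6235, r_5=1.0000 — all match ✓
No second candidate reproduces the full scan.

(x, y, θ) = (4.5, 1.5, 120°)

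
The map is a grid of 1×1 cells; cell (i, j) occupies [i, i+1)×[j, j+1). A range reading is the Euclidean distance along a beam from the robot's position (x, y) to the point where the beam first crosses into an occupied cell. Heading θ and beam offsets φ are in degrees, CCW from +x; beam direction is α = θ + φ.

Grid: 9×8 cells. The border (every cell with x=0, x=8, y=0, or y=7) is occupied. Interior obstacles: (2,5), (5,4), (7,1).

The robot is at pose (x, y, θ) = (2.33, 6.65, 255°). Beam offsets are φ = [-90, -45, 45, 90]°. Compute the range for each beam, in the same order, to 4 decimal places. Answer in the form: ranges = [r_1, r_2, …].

beam 1: φ=-90°, α=165°
  direction (-0.9659, 0.2588); cell (2,6); t to first gridline: x 0.3416, y 1.3523 (then +1.0353 / +3.8637)
    (1,6) via x @ 0.3416
    (1,7) via y @ 1.3523  # hit
  → r_1 = 1.3523
beam 2: φ=-45°, α=210°
  direction (-0.8660, -0.5000); cell (2,6); t to first gridline: x 0.3811, y 1.3000 (then +1.1547 / +2.0000)
    (1,6) via x @ 0.3811
    (1,5) via y @ 1.3000
    (0,5) via x @ 1.5358  # hit
  → r_2 = 1.5358
beam 3: φ=45°, α=300°
  direction (0.5000, -0.8660); cell (2,6); t to first gridline: x 1.3400, y 0.7506 (then +2.0000 / +1.1547)
    (2,5) via y @ 0.7506  # hit
  → r_3 = 0.7506
beam 4: φ=90°, α=345°
  direction (0.9659, -0.2588); cell (2,6); t to first gridline: x 0.6936, y 2.5114 (then +1.0353 / +3.8637)
    (3,6) via x @ 0.6936
    (4,6) via x @ 1.7289
    (4,5) via y @ 2.5114
    (5,5) via x @ 2.7642
    (6,5) via x @ 3.7995
    (7,5) via x @ 4.8347
    (8,5) via x @ 5.8700  # hit
  → r_4 = 5.8700

ranges = [1.3523, 1.5358, 0.7506, 5.8700]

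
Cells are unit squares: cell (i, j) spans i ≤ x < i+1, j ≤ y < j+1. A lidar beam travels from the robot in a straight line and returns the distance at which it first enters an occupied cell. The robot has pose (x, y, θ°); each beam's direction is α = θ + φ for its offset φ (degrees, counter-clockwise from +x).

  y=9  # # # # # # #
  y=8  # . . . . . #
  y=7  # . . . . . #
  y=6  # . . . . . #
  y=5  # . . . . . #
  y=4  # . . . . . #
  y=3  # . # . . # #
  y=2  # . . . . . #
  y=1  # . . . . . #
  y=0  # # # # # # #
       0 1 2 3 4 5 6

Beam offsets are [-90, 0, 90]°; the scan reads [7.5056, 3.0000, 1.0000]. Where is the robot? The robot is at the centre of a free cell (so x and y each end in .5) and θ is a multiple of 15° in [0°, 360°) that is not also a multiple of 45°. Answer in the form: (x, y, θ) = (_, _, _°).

The pose lattice has 38·16 = 608 candidates. Test each by forward raycasting.
  (2.5, 2.5, 30°): beam 1 = 1.7321 ≠ 7.5056 ✗
  (2.5, 5.5, 165°): beam 1 = 3.6235 ≠ 7.5056 ✗
  (1.5, 6.5, 75°): beam 1 = 4.6587 ≠ 7.5056 ✗
  (4.5, 6.5, 105°): beam 1 = 1.5529 ≠ 7.5056 ✗
  (1.5, 7.5, 120°): beam 1 = 3.0000 ≠ 7.5056 ✗
  …
  (1.5, 7.5, 30°): r_1=7.5056, r_2=3.0000, r_3=1.0000 — all match ✓
No second candidate reproduces the full scan.

(x, y, θ) = (1.5, 7.5, 30°)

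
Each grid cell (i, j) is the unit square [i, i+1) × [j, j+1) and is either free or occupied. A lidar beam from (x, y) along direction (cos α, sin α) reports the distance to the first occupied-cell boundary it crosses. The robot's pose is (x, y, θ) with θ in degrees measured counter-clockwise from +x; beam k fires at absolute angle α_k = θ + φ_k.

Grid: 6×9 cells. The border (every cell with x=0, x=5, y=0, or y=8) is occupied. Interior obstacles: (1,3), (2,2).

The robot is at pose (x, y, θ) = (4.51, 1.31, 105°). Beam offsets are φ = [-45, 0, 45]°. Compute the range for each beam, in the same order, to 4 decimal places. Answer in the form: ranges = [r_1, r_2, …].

beam 1: φ=-45°, α=60°
  direction (0.5000, 0.8660); cell (4,1); t to first gridline: x 0.9800, y 0.7967 (then +2.0000 / +1.1547)
    (4,2) via y @ 0.7967
    (5,2) via x @ 0.9800  # hit
  → r_1 = 0.9800
beam 2: φ=0°, α=105°
  direction (-0.2588, 0.9659); cell (4,1); t to first gridline: x 1.9705, y 0.7143 (then +3.8637 / +1.0353)
    (4,2) via y @ 0.7143
    (4,3) via y @ 1.7496
    (3,3) via x @ 1.9705
    (3,4) via y @ 2.7849
    (3,5) via y @ 3.8202
    (3,6) via y @ 4.8554
    (2,6) via x @ 5.8342
    (2,7) via y @ 5.8907
    (2,8) via y @ 6.9260  # hit
  → r_2 = 6.9260
beam 3: φ=45°, α=150°
  direction (-0.8660, 0.5000); cell (4,1); t to first gridline: x 0.5889, y 1.3800 (then +1.1547 / +2.0000)
    (3,1) via x @ 0.5889
    (3,2) via y @ 1.3800
    (2,2) via x @ 1.7436  # hit
  → r_3 = 1.7436

ranges = [0.9800, 6.9260, 1.7436]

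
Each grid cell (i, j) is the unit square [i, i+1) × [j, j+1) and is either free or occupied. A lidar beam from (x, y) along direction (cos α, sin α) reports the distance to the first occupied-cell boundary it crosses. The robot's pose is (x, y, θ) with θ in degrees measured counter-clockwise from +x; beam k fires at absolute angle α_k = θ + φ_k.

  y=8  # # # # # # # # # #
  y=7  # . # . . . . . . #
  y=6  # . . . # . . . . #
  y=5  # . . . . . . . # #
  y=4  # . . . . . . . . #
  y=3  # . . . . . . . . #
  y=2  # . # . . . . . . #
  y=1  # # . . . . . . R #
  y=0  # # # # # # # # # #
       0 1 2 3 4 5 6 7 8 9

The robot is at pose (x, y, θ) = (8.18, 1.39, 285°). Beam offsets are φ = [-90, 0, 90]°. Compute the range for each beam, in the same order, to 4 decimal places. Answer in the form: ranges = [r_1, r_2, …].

ranges = [1.5068, 0.4038, 0.8489]

beam 1: φ=-90°, α=195°
  dir = (cos 195°, sin 195°) = (-0.9659, -0.2588); from cell (8,1)
  next x-line at t=0.1863, next y-line at t=1.5068; Δt_x=1.0353, Δt_y=3.8637
    x: enter (7,1) at t=0.1863
    x: enter (6,1) at t=1.2216
    y: enter (6,0) at t=1.5068 ← occupied
  → r_1 = 1.5068
beam 2: φ=0°, α=285°
  dir = (cos 285°, sin 285°) = (0.2588, -0.9659); from cell (8,1)
  next x-line at t=3.1682, next y-line at t=0.4038; Δt_x=3.8637, Δt_y=1.0353
    y: enter (8,0) at t=0.4038 ← occupied
  → r_2 = 0.4038
beam 3: φ=90°, α=15°
  dir = (cos 15°, sin 15°) = (0.9659, 0.2588); from cell (8,1)
  next x-line at t=0.8489, next y-line at t=2.3569; Δt_x=1.0353, Δt_y=3.8637
    x: enter (9,1) at t=0.8489 ← occupied
  → r_3 = 0.8489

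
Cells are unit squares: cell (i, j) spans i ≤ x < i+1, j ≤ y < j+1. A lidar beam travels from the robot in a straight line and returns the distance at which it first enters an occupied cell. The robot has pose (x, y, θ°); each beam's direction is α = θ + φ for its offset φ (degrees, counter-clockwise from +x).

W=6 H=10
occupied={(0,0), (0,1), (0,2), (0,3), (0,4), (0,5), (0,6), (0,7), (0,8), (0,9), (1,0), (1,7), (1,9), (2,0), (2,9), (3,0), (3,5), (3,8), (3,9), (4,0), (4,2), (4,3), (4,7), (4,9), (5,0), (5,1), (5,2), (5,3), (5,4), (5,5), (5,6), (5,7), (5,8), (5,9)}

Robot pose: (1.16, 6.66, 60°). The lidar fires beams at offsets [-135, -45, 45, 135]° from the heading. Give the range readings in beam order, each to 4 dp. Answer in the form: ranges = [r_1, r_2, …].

beam 1: φ=-135°, α=285°
  dir = (cos 285°, sin 285°) = (0.2588, -0.9659); from cell (1,6)
  next x-line at t=3.2455, next y-line at t=0.6833; Δt_x=3.8637, Δt_y=1.0353
    y: enter (1,5) at t=0.6833
    y: enter (1,4) at t=1.7186
    y: enter (1,3) at t=2.7538
    x: enter (2,3) at t=3.2455
    y: enter (2,2) at t=3.7891
    y: enter (2,1) at t=4.8244
    y: enter (2,0) at t=5.8597 ← occupied
  → r_1 = 5.8597
beam 2: φ=-45°, α=15°
  dir = (cos 15°, sin 15°) = (0.9659, 0.2588); from cell (1,6)
  next x-line at t=0.8696, next y-line at t=1.3137; Δt_x=1.0353, Δt_y=3.8637
    x: enter (2,6) at t=0.8696
    y: enter (2,7) at t=1.3137
    x: enter (3,7) at t=1.9049
    x: enter (4,7) at t=2.9402 ← occupied
  → r_2 = 2.9402
beam 3: φ=45°, α=105°
  dir = (cos 105°, sin 105°) = (-0.2588, 0.9659); from cell (1,6)
  next x-line at t=0.6182, next y-line at t=0.3520; Δt_x=3.8637, Δt_y=1.0353
    y: enter (1,7) at t=0.3520 ← occupied
  → r_3 = 0.3520
beam 4: φ=135°, α=195°
  dir = (cos 195°, sin 195°) = (-0.9659, -0.2588); from cell (1,6)
  next x-line at t=0.1656, next y-line at t=2.5500; Δt_x=1.0353, Δt_y=3.8637
    x: enter (0,6) at t=0.1656 ← occupied
  → r_4 = 0.1656

ranges = [5.8597, 2.9402, 0.3520, 0.1656]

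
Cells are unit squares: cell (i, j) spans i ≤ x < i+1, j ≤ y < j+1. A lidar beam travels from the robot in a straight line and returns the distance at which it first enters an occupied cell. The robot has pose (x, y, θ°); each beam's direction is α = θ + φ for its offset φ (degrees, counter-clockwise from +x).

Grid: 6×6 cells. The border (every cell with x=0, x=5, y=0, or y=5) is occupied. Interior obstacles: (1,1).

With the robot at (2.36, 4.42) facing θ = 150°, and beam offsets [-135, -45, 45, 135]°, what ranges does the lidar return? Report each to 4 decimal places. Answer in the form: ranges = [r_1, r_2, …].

beam 1: φ=-135°, α=15°
  dir = (cos 15°, sin 15°) = (0.9659, 0.2588); from cell (2,4)
  next x-line at t=0.6626, next y-line at t=2.2409; Δt_x=1.0353, Δt_y=3.8637
    x: enter (3,4) at t=0.6626
    x: enter (4,4) at t=1.6979
    y: enter (4,5) at t=2.2409 ← occupied
  → r_1 = 2.2409
beam 2: φ=-45°, α=105°
  dir = (cos 105°, sin 105°) = (-0.2588, 0.9659); from cell (2,4)
  next x-line at t=1.3909, next y-line at t=0.6005; Δt_x=3.8637, Δt_y=1.0353
    y: enter (2,5) at t=0.6005 ← occupied
  → r_2 = 0.6005
beam 3: φ=45°, α=195°
  dir = (cos 195°, sin 195°) = (-0.9659, -0.2588); from cell (2,4)
  next x-line at t=0.3727, next y-line at t=1.6228; Δt_x=1.0353, Δt_y=3.8637
    x: enter (1,4) at t=0.3727
    x: enter (0,4) at t=1.4080 ← occupied
  → r_3 = 1.4080
beam 4: φ=135°, α=285°
  dir = (cos 285°, sin 285°) = (0.2588, -0.9659); from cell (2,4)
  next x-line at t=2.4728, next y-line at t=0.4348; Δt_x=3.8637, Δt_y=1.0353
    y: enter (2,3) at t=0.4348
    y: enter (2,2) at t=1.4701
    x: enter (3,2) at t=2.4728
    y: enter (3,1) at t=2.5054
    y: enter (3,0) at t=3.5406 ← occupied
  → r_4 = 3.5406

ranges = [2.2409, 0.6005, 1.4080, 3.5406]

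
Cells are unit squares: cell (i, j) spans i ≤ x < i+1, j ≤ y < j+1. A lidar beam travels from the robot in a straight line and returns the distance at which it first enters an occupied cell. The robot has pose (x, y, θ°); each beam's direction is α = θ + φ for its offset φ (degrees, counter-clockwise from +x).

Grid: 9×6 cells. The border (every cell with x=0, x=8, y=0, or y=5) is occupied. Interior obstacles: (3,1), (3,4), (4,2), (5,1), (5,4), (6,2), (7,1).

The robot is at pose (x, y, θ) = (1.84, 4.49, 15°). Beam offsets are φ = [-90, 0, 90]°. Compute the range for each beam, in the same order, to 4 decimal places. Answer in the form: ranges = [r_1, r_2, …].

ranges = [3.6131, 1.2009, 0.5280]

beam 1: φ=-90°, α=285°
  direction (0.2588, -0.9659); cell (1,4); t to first gridline: x 0.6182, y 0.5073 (then +3.8637 / +1.0353)
    (1,3) via y @ 0.5073
    (2,3) via x @ 0.6182
    (2,2) via y @ 1.5426
    (2,1) via y @ 2.5778
    (2,0) via y @ 3.6131  # hit
  → r_1 = 3.6131
beam 2: φ=0°, α=15°
  direction (0.9659, 0.2588); cell (1,4); t to first gridline: x 0.1656, y 1.9705 (then +1.0353 / +3.8637)
    (2,4) via x @ 0.1656
    (3,4) via x @ 1.2009  # hit
  → r_2 = 1.2009
beam 3: φ=90°, α=105°
  direction (-0.2588, 0.9659); cell (1,4); t to first gridline: x 3.2455, y 0.5280 (then +3.8637 / +1.0353)
    (1,5) via y @ 0.5280  # hit
  → r_3 = 0.5280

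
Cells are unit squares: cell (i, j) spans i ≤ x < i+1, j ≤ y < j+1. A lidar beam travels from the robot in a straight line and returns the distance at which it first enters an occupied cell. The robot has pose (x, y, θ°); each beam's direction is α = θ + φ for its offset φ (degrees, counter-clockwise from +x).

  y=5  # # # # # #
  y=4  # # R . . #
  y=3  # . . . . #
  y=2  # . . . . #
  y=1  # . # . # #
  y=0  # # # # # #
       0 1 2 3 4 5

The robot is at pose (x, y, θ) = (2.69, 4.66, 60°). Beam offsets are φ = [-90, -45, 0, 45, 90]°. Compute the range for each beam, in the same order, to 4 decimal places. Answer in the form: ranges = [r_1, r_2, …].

ranges = [2.6674, 1.3137, 0.3926, 0.3520, 0.6800]

beam 1: φ=-90°, α=330°
  cosα=0.8660 sinα=-0.5000 | (2,4) | tMaxX 0.3580 tMaxY 1.3200 | tΔX 1.1547 tΔY 2.0000
    t=0.3580 [x] (3,4)
    t=1.3200 [y] (3,3)
    t=1.5127 [x] (4,3)
    t=2.6674 [x] (5,3) — stop
  → r_1 = 2.6674
beam 2: φ=-45°, α=15°
  cosα=0.9659 sinα=0.2588 | (2,4) | tMaxX 0.3209 tMaxY 1.3137 | tΔX 1.0353 tΔY 3.8637
    t=0.3209 [x] (3,4)
    t=1.3137 [y] (3,5) — stop
  → r_2 = 1.3137
beam 3: φ=0°, α=60°
  cosα=0.5000 sinα=0.8660 | (2,4) | tMaxX 0.6200 tMaxY 0.3926 | tΔX 2.0000 tΔY 1.1547
    t=0.3926 [y] (2,5) — stop
  → r_3 = 0.3926
beam 4: φ=45°, α=105°
  cosα=-0.2588 sinα=0.9659 | (2,4) | tMaxX 2.6660 tMaxY 0.3520 | tΔX 3.8637 tΔY 1.0353
    t=0.3520 [y] (2,5) — stop
  → r_4 = 0.3520
beam 5: φ=90°, α=150°
  cosα=-0.8660 sinα=0.5000 | (2,4) | tMaxX 0.7967 tMaxY 0.6800 | tΔX 1.1547 tΔY 2.0000
    t=0.6800 [y] (2,5) — stop
  → r_5 = 0.6800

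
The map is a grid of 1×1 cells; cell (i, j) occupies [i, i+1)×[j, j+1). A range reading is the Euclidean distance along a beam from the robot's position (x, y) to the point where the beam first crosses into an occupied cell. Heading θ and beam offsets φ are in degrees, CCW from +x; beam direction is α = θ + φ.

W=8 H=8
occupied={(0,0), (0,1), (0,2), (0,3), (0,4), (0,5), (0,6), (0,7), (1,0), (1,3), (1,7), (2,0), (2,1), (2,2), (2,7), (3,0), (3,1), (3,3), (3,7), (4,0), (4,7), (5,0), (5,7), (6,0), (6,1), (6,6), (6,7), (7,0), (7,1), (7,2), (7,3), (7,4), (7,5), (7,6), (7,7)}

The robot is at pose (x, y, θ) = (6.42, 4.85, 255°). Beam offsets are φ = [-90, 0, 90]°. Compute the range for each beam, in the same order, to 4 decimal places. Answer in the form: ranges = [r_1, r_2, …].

beam 1: φ=-90°, α=165°
  d=(-0.9659,0.2588)  start (6,4)  tX=0.4348 tY=0.5796  stride 1/|dx|=1.0353 1/|dy|=3.8637
    cross x-line → (5,4), t=0.4348
    cross y-line → (5,5), t=0.5796
    cross x-line → (4,5), t=1.4701
    cross x-line → (3,5), t=2.5054
    cross x-line → (2,5), t=3.5406
    cross y-line → (2,6), t=4.4433
    cross x-line → (1,6), t=4.5759
    cross x-line → (0,6), t=5.6112 (wall)
  → r_1 = 5.6112
beam 2: φ=0°, α=255°
  d=(-0.2588,-0.9659)  start (6,4)  tX=1.6228 tY=0.8800  stride 1/|dx|=3.8637 1/|dy|=1.0353
    cross y-line → (6,3), t=0.8800
    cross x-line → (5,3), t=1.6228
    cross y-line → (5,2), t=1.9153
    cross y-line → (5,1), t=2.9505
    cross y-line → (5,0), t=3.9858 (wall)
  → r_2 = 3.9858
beam 3: φ=90°, α=345°
  d=(0.9659,-0.2588)  start (6,4)  tX=0.6005 tY=3.2841  stride 1/|dx|=1.0353 1/|dy|=3.8637
    cross x-line → (7,4), t=0.6005 (wall)
  → r_3 = 0.6005

ranges = [5.6112, 3.9858, 0.6005]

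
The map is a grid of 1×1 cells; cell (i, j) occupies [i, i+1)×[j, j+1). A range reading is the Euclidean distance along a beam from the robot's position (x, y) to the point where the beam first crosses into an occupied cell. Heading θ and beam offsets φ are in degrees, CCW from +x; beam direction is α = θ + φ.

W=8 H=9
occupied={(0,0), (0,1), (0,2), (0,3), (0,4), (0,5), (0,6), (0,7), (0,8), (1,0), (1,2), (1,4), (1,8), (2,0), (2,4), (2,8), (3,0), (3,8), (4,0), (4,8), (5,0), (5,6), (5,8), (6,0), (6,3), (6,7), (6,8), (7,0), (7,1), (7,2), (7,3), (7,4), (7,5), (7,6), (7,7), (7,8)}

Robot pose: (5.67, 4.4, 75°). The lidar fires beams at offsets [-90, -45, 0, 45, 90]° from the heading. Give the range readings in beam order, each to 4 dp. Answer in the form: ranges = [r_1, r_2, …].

beam 1: φ=-90°, α=345°
  direction (0.9659, -0.2588); cell (5,4); t to first gridline: x 0.3416, y 1.5455 (then +1.0353 / +3.8637)
    (6,4) via x @ 0.3416
    (7,4) via x @ 1.3769  # hit
  → r_1 = 1.3769
beam 2: φ=-45°, α=30°
  direction (0.8660, 0.5000); cell (5,4); t to first gridline: x 0.3811, y 1.2000 (then +1.1547 / +2.0000)
    (6,4) via x @ 0.3811
    (6,5) via y @ 1.2000
    (7,5) via x @ 1.5358  # hit
  → r_2 = 1.5358
beam 3: φ=0°, α=75°
  direction (0.2588, 0.9659); cell (5,4); t to first gridline: x 1.2750, y 0.6212 (then +3.8637 / +1.0353)
    (5,5) via y @ 0.6212
    (6,5) via x @ 1.2750
    (6,6) via y @ 1.6564
    (6,7) via y @ 2.6917  # hit
  → r_3 = 2.6917
beam 4: φ=45°, α=120°
  direction (-0.5000, 0.8660); cell (5,4); t to first gridline: x 1.3400, y 0.6928 (then +2.0000 / +1.1547)
    (5,5) via y @ 0.6928
    (4,5) via x @ 1.3400
    (4,6) via y @ 1.8475
    (4,7) via y @ 3.0022
    (3,7) via x @ 3.3400
    (3,8) via y @ 4.1569  # hit
  → r_4 = 4.1569
beam 5: φ=90°, α=165°
  direction (-0.9659, 0.2588); cell (5,4); t to first gridline: x 0.6936, y 2.3182 (then +1.0353 / +3.8637)
    (4,4) via x @ 0.6936
    (3,4) via x @ 1.7289
    (3,5) via y @ 2.3182
    (2,5) via x @ 2.7642
    (1,5) via x @ 3.7995
    (0,5) via x @ 4.8347  # hit
  → r_5 = 4.8347

ranges = [1.3769, 1.5358, 2.6917, 4.1569, 4.8347]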